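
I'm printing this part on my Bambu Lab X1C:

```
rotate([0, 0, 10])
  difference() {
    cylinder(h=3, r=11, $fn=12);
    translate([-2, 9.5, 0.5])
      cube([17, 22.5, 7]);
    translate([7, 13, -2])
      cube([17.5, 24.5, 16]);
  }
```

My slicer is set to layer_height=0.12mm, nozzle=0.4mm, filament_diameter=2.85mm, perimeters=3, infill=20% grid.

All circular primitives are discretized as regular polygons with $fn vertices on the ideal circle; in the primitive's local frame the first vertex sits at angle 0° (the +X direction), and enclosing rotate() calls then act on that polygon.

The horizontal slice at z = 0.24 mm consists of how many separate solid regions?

At z = 0.24 mm: the r=11 cylinder contributes a regular 12-gon of circumradius 11; the cube at (-2, 9.5) is not intersected at this z (z outside [0.5, 7.5]); the 17.5×24.5 cube at (7, 13) contributes its full rectangle; After the difference (first − rest): starting from the r=11 cylinder, the 17.5×24.5 cube at (7, 13) misses the remaining region (no effect) — 1 connected region; (rotated 10° about Z; rotation is an isometry so areas/perimeters/island counts are preserved). The result has 1 disconnected region.

1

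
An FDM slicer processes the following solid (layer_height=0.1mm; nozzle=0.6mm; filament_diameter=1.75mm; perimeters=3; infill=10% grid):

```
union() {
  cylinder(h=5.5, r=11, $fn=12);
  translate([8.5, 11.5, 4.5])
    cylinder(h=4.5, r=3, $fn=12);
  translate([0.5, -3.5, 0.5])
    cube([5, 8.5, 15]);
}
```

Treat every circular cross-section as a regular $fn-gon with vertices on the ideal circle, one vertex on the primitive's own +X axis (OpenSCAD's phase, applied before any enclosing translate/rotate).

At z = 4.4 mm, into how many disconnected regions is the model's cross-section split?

1

At z = 4.4 mm: the cylinder: section is a regular 12-gon, circumradius r=11; the cylinder at (8.5, 11.5) does not reach this height (z outside [4.5, 9]); the cube at (0.5, -3.5) is present — its section is the full 5×8.5 rectangle; Combining (union): the 5×8.5 cube at (0.5, -3.5) lies entirely inside the r=11 cylinder, so the union is just the r=11 cylinder — 1 connected region. The result has 1 disconnected region.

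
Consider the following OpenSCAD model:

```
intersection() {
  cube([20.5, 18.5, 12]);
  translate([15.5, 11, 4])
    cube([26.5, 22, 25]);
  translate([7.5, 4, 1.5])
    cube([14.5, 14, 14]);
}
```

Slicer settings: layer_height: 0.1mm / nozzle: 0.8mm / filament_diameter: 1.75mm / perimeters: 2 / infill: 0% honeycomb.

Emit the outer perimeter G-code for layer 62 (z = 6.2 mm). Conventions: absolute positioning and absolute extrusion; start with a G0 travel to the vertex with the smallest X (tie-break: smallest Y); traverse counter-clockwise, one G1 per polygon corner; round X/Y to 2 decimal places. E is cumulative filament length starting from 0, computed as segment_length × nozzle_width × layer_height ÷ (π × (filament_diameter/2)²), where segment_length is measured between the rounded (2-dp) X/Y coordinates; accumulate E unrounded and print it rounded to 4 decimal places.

At z = 6.2 mm: the cube (footprint 20.5×18.5) is included at this height; the 26.5×22 cube at (15.5, 11) contributes its full rectangle; the 14.5×14 cube at (7.5, 4) contributes its full rectangle; Taking the intersection: the 26.5×22 cube at (15.5, 11) partially overlaps the 20.5×18.5 cube; clipping to the common part keeps 37.50 mm²; the 14.5×14 cube at (7.5, 4) partially overlaps the running intersection; clipping to the common part keeps 35.00 mm² — 1 connected region. The outline is a single polygon with 4 vertices. Extrusion per mm of travel: 0.8 × 0.1 / (π × 0.875²) = 0.033260. Accumulating E over each segment gives final E = 0.7982.

G0 X15.50 Y11.00 Z6.20
G1 X20.50 Y11.00 E0.1663
G1 X20.50 Y18.00 E0.3991
G1 X15.50 Y18.00 E0.5654
G1 X15.50 Y11.00 E0.7982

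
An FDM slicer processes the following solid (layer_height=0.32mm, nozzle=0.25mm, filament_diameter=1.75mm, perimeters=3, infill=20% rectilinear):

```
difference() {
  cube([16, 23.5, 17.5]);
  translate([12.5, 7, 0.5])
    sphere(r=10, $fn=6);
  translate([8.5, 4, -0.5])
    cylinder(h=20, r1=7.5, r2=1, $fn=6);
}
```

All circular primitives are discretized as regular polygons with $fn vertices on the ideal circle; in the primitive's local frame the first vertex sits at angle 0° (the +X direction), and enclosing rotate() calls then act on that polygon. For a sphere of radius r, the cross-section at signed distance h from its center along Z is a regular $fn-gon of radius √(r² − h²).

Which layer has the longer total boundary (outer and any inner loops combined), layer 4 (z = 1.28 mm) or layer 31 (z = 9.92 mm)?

Layer 4 (z = 1.28): the cube (footprint 16×23.5) is included at this height (perimeter 79.00 mm); the r=10 sphere at (12.5, 7) contributes a regular 6-gon of circumradius √(10²−0.78²) = 9.970 (perimeter = 2·6·9.970·sin(180°/6) = 59.82 mm); the cone at (8.5, 4): at t=0.089 of its height the radius interpolates to r₁+(r₂−r₁)t = 6.921, giving a regular 6-gon of that circumradius (perimeter = 2·6·6.921·sin(180°/6) = 41.53 mm); Subtracting the remaining from the first: starting from the 16×23.5 cube, the r=10 sphere at (12.5, 7) partially overlaps it — only the 174.92 mm² overlap (of its 258.23 mm²) is removed, clipping the outline; the cone at (8.5, 4) partially overlaps it — only the 13.86 mm² overlap (of its 124.47 mm²) is removed, clipping the outline — boundary = 77.79 mm. So its perimeter = 77.79 mm. Layer 31 (z = 9.92): the cube is present — its section is the full 16×23.5 rectangle (perimeter 79.00 mm); the sphere at (12.5, 7): section is a regular 6-gon, circumradius = √(r²−h²) = √(10²−9.42²) = 3.356 (perimeter = 2·6·3.356·sin(180°/6) = 20.14 mm); the cone at (8.5, 4) (r1=7.5→r2=1) has section circumradius 4.114 here — a regular 6-gon (perimeter = 2·6·4.114·sin(180°/6) = 24.68 mm); After the difference (first − rest): starting from the 16×23.5 cube, the r=10 sphere at (12.5, 7) lies wholly inside it (removes its full 29.26 mm² and its 20.14 mm outline becomes a hole wall); the cone at (8.5, 4) partially overlaps it — only the 38.12 mm² overlap (of its 43.96 mm²) is removed, clipping the outline — boundary (outer + 1 inner loop) = 112.98 mm. So its perimeter = 112.98 mm. Layer 31 is larger (112.98 vs 77.79 mm).

layer 31 (z = 9.92 mm)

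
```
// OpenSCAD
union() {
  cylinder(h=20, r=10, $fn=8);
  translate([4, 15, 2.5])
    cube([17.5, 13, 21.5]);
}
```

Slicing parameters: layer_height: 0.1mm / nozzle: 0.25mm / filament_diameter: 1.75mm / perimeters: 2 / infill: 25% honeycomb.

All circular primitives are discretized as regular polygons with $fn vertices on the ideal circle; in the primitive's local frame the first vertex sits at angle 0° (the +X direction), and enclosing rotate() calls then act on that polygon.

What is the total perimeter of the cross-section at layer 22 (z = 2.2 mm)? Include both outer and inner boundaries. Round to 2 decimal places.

At z = 2.2 mm: the r=10 cylinder gives a regular 8-gon of circumradius 10 (constant along its height) (perimeter = 2·8·10.000·sin(180°/8) = 61.23 mm); the cube at (4, 15) is not intersected at this z (z outside [2.5, 24]); Combining (union): only the r=10 cylinder is present, so the union is just that shape — boundary = 61.23 mm. Overall, the cross-section is a single solid region. Total boundary length (outer) = 61.23 mm.

61.23 mm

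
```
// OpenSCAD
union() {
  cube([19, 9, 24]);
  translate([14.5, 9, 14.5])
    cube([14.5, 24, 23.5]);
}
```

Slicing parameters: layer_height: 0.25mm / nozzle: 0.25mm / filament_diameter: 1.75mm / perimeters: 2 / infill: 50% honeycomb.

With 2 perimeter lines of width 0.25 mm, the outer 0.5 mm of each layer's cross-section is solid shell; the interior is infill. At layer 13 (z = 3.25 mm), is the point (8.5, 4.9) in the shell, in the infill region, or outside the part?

infill

At z = 3.25 mm: the cube is present — its section is the full 19×9 rectangle; the cube at (14.5, 9) is not intersected at this z (z outside [14.5, 38]); Combining (union): only the 19×9 cube is present, so the union is just that shape — 1 connected region. Overall, the cross-section is a single solid region. The nearest boundary edge runs (19.00, 9.00)→(0.00, 9.00); distance from the point to it = 4.10 mm. The point is inside the cross-section and 4.10 mm from the nearest boundary — more than the 0.5 mm shell width (2 × 0.25), so it's in the infill interior.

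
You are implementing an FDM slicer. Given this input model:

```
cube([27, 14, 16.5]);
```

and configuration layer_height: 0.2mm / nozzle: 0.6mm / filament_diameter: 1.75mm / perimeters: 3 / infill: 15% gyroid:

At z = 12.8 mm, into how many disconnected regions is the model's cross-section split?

At z = 12.8 mm: the cube is present — its section is the full 27×14 rectangle. The result has 1 disconnected region.

1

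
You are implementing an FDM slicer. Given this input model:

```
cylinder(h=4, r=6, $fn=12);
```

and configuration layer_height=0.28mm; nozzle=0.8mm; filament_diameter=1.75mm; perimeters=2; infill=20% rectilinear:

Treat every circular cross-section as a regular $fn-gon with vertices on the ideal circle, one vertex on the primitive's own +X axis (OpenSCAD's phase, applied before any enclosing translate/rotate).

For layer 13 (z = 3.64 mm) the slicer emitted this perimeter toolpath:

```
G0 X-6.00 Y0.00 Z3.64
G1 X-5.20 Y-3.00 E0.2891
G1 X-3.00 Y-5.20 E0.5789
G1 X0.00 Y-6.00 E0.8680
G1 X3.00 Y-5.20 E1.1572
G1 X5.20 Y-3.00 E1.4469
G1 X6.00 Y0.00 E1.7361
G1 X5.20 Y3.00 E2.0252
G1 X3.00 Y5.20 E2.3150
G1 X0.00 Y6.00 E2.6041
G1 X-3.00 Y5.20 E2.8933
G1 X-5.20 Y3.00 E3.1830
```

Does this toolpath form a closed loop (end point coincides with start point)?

no

Start point (G0): (-6.00, 0.00). End point (last G1): the path does not return to the start — open.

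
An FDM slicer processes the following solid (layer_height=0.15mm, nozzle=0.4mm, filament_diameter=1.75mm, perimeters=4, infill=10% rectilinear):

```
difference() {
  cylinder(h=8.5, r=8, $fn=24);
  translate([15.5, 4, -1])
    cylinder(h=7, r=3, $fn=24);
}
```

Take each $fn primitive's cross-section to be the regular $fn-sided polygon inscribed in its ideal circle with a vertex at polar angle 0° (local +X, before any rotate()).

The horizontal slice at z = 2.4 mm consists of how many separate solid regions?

At z = 2.4 mm: the r=8 cylinder gives a regular 24-gon of circumradius 8 (constant along its height); the cylinder at (15.5, 4): section is a regular 24-gon, circumradius r=3; Subtracting the remaining from the first: starting from the r=8 cylinder, the r=3 cylinder at (15.5, 4) misses the remaining region (no effect) — 1 connected region. The result has 1 disconnected region.

1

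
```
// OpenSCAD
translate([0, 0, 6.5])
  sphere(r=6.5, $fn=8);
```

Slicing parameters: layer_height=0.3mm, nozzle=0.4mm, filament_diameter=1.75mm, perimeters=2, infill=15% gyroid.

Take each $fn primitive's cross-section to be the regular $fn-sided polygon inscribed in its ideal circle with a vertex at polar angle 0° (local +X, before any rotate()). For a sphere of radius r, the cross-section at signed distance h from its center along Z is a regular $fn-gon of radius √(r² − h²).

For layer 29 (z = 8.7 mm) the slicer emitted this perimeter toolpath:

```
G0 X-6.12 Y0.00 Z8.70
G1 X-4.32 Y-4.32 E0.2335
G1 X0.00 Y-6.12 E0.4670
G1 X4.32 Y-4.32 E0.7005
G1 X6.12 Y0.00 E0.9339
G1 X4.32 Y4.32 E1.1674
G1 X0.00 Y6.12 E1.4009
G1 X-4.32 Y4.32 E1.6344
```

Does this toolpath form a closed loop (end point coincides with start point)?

no

Start point (G0): (-6.12, 0.00). End point (last G1): the path does not return to the start — open.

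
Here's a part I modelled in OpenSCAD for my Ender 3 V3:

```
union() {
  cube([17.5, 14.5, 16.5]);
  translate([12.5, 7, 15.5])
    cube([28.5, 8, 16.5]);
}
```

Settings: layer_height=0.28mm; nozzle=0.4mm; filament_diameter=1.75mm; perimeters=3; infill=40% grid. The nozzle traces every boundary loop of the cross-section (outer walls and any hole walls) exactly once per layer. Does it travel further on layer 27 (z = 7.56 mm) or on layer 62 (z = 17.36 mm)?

Layer 27 (z = 7.56): the cube (footprint 17.5×14.5) is included at this height (perimeter 64.00 mm); the cube at (12.5, 7) is not intersected at this z (z outside [15.5, 32]); Merging all regions: only the 17.5×14.5 cube is present, so the union is just that shape — boundary = 64.00 mm. So its perimeter = 64.00 mm. Layer 62 (z = 17.36): the cube is absent (z outside [0, 16.5]); the 28.5×8 cube at (12.5, 7) contributes its full rectangle (perimeter 73.00 mm); Taking the union: only the 28.5×8 cube at (12.5, 7) is present, so the union is just that shape — boundary = 73.00 mm. So its perimeter = 73.00 mm. Layer 62 is larger (73.00 vs 64.00 mm).

layer 62 (z = 17.36 mm)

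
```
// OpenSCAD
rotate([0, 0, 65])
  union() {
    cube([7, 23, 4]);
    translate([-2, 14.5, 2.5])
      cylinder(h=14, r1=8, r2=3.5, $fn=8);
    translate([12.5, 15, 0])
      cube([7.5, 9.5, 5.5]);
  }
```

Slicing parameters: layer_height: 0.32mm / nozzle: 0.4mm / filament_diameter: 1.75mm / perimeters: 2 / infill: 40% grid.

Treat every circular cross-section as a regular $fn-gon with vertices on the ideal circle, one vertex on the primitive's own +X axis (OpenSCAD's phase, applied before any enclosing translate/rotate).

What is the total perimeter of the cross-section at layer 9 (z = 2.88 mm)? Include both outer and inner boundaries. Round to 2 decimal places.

108.35 mm

At z = 2.88 mm: the 7×23 cube contributes its full rectangle (perimeter 60.00 mm); the cone at (-2, 14.5) contributes a regular 8-gon of circumradius 7.878 (interpolated between r1=8 and r2=3.5 at t=0.027) (perimeter = 2·8·7.878·sin(180°/8) = 48.24 mm); the cube at (12.5, 15) (footprint 7.5×9.5) is included at this height (perimeter 34.00 mm); Combining (union): the regions partially overlap (shared area 57.91 mm²), so the edge portions inside another operand are dropped and the merged outline is re-measured after clipping — boundary = 108.35 mm; (whole slice rotated 65° about Z — lengths, areas and connectivity unchanged). Overall, the cross-section has 2 separate islands. Total boundary length (outer) = 108.35 mm.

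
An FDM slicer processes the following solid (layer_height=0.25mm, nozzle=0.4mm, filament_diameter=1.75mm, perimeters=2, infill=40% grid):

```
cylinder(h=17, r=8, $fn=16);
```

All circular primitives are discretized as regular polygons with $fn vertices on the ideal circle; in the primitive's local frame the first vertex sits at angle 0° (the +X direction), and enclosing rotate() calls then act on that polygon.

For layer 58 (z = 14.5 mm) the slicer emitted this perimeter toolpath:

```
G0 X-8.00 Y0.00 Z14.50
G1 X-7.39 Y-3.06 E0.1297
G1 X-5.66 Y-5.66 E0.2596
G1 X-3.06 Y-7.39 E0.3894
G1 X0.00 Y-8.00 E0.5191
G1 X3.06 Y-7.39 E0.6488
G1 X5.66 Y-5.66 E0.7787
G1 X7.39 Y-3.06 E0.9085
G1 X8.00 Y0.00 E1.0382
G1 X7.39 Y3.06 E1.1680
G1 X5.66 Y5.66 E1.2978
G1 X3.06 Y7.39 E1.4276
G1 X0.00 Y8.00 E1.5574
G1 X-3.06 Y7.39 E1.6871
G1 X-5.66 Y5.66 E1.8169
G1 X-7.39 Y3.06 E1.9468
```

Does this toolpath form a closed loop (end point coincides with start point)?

no

Start point (G0): (-8.00, 0.00). End point (last G1): the path does not return to the start — open.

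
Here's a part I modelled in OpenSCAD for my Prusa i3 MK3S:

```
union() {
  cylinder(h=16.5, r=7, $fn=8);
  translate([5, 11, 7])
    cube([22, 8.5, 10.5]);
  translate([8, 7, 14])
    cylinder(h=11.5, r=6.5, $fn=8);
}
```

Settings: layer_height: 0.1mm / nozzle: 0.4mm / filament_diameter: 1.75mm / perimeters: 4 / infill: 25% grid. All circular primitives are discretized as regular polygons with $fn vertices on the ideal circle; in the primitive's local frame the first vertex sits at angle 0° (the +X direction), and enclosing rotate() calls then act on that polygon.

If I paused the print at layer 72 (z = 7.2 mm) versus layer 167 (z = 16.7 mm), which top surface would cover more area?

Layer 72 (z = 7.2): the cylinder: section is a regular 8-gon, circumradius r=7 (area = (8/2)·7.000²·sin(360°/8) = 138.59 mm²); the cube at (5, 11) (footprint 22×8.5) is included at this height (area 187.00 mm²); the cylinder at (8, 7) is not intersected at this z (z outside [14, 25.5]); Combining (union): the 2 present regions are separate (no shared area or edge), so areas and boundary lengths simply add and each stays a separate island — area = 325.59 mm². So its area = 325.59 mm². Layer 167 (z = 16.7): the cylinder does not reach this height (z outside [0, 16.5]); the cube at (5, 11) (footprint 22×8.5) is included at this height (area 187.00 mm²); the r=6.5 cylinder at (8, 7) contributes a regular 8-gon of circumradius 6.5 (area = (8/2)·6.500²·sin(360°/8) = 119.50 mm²); Merging all regions: the regions partially overlap — summed areas 306.50 mm² minus the doubly-counted overlap 12.83 mm² gives 293.68 mm² — area = 293.68 mm². So its area = 293.68 mm². Layer 72 is larger (325.59 vs 293.68 mm²).

layer 72 (z = 7.2 mm)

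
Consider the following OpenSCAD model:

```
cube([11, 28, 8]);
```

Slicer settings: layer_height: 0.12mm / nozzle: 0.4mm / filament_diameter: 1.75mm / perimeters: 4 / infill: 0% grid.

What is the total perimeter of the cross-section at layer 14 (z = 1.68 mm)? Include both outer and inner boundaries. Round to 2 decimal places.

78.00 mm

At z = 1.68 mm: the cube is present — its section is the full 11×28 rectangle (perimeter 78.00 mm). Overall, the cross-section is a single solid region. Total boundary length (outer) = 78.00 mm.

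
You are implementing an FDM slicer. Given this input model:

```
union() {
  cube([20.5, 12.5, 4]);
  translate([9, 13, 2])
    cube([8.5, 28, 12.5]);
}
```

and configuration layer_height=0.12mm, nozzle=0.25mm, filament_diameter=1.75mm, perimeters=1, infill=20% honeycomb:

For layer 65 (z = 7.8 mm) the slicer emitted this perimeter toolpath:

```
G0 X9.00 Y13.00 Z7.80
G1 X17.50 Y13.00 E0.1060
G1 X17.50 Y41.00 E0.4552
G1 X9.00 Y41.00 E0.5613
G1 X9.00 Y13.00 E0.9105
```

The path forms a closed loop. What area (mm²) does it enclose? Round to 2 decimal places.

Apply the shoelace formula to the sequence of (X, Y) vertices; enclosed area = 238.00 mm².

238.00 mm²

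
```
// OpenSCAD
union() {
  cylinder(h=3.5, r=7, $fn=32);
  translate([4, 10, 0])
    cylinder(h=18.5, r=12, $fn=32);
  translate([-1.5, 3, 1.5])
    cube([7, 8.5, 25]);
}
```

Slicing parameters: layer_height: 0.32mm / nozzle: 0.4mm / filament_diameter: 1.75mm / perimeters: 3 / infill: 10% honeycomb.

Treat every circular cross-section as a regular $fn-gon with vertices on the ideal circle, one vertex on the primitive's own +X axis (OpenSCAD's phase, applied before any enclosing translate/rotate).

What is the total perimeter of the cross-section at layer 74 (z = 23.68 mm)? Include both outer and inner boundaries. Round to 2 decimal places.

31.00 mm

At z = 23.68 mm: the cylinder is absent (z outside [0, 3.5]); the cylinder at (4, 10) is not intersected at this z (z outside [0, 18.5]); the cube at (-1.5, 3) is present — its section is the full 7×8.5 rectangle (perimeter 31.00 mm); Combining (union): only the 7×8.5 cube at (-1.5, 3) is present, so the union is just that shape — boundary = 31.00 mm. Overall, the cross-section is a single solid region. Total boundary length (outer) = 31.00 mm.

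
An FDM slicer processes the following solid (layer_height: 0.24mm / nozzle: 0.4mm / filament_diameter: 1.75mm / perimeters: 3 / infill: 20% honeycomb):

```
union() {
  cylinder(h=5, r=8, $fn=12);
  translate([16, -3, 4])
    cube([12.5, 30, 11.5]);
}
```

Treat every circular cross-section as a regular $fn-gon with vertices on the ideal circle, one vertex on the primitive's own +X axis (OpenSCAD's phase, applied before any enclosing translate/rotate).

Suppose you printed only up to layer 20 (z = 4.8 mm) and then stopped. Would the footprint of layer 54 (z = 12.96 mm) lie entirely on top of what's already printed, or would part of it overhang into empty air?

Compare the two slices. At z = 4.8: the r=8 cylinder contributes a regular 12-gon of circumradius 8 (area = (12/2)·8.000²·sin(360°/12) = 192.00 mm²); the cube at (16, -3) is present — its section is the full 12.5×30 rectangle (area 375.00 mm²); Combining (union): the 2 present regions are separate (no shared area or edge), so areas and boundary lengths simply add and each stays a separate island — area = 567.00 mm². At z = 12.96: the cylinder is absent (z outside [0, 5]); the 12.5×30 cube at (16, -3) contributes its full rectangle (area 375.00 mm²); Taking the union: only the 12.5×30 cube at (16, -3) is present, so the union is just that shape — area = 375.00 mm². Checking containment: the cross-section at z = 12.96 is a subset of the cross-section at z = 4.8.

entirely on top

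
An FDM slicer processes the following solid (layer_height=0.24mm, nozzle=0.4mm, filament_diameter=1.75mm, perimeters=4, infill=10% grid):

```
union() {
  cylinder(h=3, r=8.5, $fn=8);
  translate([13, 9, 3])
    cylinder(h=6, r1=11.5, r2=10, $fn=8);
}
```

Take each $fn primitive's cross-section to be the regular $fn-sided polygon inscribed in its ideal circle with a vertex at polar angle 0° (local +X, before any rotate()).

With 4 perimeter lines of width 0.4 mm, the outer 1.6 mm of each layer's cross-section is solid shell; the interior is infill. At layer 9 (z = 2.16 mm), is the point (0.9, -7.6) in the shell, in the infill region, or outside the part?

At z = 2.16 mm: the r=8.5 cylinder gives a regular 8-gon of circumradius 8.5 (constant along its height); the cone at (13, 9) is not intersected at this z (z outside [3, 9]); Merging all regions: only the r=8.5 cylinder is present, so the union is just that shape — 1 connected region. Overall, the cross-section is a single solid region. The nearest boundary edge runs (-0.00, -8.50)→(6.01, -6.01); distance from the point to it = 0.49 mm. The point is inside the cross-section, 0.49 mm from the nearest boundary — within the 1.6 mm shell band (4 × 0.4).

shell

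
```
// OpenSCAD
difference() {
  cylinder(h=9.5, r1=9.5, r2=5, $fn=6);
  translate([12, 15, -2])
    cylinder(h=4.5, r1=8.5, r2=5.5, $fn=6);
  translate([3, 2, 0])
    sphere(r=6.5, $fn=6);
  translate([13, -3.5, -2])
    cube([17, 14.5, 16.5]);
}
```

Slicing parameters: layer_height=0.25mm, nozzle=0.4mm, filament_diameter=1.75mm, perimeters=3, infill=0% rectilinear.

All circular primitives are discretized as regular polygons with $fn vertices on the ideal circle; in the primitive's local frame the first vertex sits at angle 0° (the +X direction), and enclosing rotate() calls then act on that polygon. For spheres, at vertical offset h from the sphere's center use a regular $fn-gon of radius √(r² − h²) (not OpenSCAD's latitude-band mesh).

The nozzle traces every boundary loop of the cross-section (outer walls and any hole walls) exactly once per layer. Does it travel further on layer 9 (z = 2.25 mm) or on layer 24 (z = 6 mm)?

layer 9 (z = 2.25 mm)

Layer 9 (z = 2.25): the cone (r1=9.5→r2=5) has section circumradius 8.434 here — a regular 6-gon (perimeter = 2·6·8.434·sin(180°/6) = 50.61 mm); the cone at (12, 15) (r1=8.5→r2=5.5) has section circumradius 5.667 here — a regular 6-gon (perimeter = 2·6·5.667·sin(180°/6) = 34.00 mm); the r=6.5 sphere at (3, 2) slices to a regular 6-gon of circumradius 6.098 (√(r²−h²) with h=2.25 from center) (perimeter = 2·6·6.098·sin(180°/6) = 36.59 mm); the cube at (13, -3.5) is present — its section is the full 17×14.5 rectangle (perimeter 63.00 mm); Taking the first minus the rest: starting from the cone, the cone at (12, 15) misses the remaining region (no effect); the r=6.5 sphere at (3, 2) partially overlaps it — only the 85.58 mm² overlap (of its 96.62 mm²) is removed, clipping the outline; the 17×14.5 cube at (13, -3.5) misses the remaining region (no effect) — boundary = 69.54 mm. So its perimeter = 69.54 mm. Layer 24 (z = 6): the cone (r1=9.5→r2=5) has section circumradius 6.658 here — a regular 6-gon (perimeter = 2·6·6.658·sin(180°/6) = 39.95 mm); the cone at (12, 15) is not intersected at this z (z outside [-2, 2.5]); the r=6.5 sphere at (3, 2) contributes a regular 6-gon of circumradius √(6.5²−6²) = 2.500 (perimeter = 2·6·2.500·sin(180°/6) = 15.00 mm); the cube at (13, -3.5) is present — its section is the full 17×14.5 rectangle (perimeter 63.00 mm); After the difference (first − rest): starting from the cone, the r=6.5 sphere at (3, 2) lies wholly inside it (removes its full 16.24 mm² and its 15.00 mm outline becomes a hole wall); the 17×14.5 cube at (13, -3.5) misses the remaining region (no effect) — boundary (outer + 1 inner loop) = 54.95 mm. So its perimeter = 54.95 mm. Layer 9 is larger (69.54 vs 54.95 mm).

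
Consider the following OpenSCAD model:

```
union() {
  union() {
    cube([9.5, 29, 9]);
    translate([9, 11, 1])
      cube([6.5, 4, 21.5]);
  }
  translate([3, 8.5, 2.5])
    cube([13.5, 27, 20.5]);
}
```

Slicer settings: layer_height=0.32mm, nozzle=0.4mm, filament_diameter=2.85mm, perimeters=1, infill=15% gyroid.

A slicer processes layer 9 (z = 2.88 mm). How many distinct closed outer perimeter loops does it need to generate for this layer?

1

At z = 2.88 mm: the cube is present — its section is the full 9.5×29 rectangle; the cube at (9, 11) (footprint 6.5×4) is included at this height; Taking the union: the regions partially overlap (shared area 2.00 mm²), so overlapping operands fuse into one piece — 1 connected region; the 13.5×27 cube at (3, 8.5) contributes its full rectangle; Combining (union): the regions partially overlap (shared area 157.25 mm²), so overlapping operands fuse into one piece — 1 connected region. The result has 1 disconnected region.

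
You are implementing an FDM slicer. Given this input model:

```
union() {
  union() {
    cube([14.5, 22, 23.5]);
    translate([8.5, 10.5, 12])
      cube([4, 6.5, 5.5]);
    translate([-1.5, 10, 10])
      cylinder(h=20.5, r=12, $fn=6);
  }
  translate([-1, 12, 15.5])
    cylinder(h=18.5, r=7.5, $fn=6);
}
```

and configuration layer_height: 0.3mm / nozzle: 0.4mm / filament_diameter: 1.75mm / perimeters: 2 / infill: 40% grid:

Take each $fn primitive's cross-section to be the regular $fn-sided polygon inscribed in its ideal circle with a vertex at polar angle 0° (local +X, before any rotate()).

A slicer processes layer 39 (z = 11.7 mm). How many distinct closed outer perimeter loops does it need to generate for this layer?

At z = 11.7 mm: the 14.5×22 cube contributes its full rectangle; the cube at (8.5, 10.5) does not reach this height (z outside [12, 17.5]); the r=12 cylinder at (-1.5, 10) gives a regular 6-gon of circumradius 12 (constant along its height); Combining (union): the regions partially overlap (shared area 154.07 mm²), so overlapping operands fuse into one piece — 1 connected region; the cylinder at (-1, 12) is not intersected at this z (z outside [15.5, 34]); Combining (union): only the result so far is present, so the union is just that shape — 1 connected region. The result has 1 disconnected region.

1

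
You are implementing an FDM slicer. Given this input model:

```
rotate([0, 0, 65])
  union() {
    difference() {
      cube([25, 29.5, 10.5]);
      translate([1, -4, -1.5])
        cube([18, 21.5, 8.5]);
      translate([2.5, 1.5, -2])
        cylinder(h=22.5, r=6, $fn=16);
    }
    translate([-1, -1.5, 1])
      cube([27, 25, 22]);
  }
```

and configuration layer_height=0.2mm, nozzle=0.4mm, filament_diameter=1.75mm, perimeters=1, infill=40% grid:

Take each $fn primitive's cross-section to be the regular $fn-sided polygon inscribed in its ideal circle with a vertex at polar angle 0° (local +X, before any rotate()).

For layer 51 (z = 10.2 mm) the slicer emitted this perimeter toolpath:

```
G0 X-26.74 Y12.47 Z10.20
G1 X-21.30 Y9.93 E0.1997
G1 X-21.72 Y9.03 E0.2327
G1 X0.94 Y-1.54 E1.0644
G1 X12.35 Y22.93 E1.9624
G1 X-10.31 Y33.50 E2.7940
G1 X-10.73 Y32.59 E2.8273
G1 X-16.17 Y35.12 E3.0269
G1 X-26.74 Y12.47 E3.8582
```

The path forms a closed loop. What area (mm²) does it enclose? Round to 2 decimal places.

Apply the shoelace formula to the sequence of (X, Y) vertices; enclosed area = 825.08 mm².

825.08 mm²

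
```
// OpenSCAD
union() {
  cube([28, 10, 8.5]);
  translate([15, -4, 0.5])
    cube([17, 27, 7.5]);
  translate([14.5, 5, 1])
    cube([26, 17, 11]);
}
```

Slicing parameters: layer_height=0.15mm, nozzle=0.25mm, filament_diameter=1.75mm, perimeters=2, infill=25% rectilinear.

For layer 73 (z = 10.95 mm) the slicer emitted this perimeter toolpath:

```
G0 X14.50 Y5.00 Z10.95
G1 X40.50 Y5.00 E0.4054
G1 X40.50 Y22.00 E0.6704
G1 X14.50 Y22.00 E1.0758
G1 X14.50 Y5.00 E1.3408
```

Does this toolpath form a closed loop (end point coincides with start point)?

yes

Start point (G0): (14.50, 5.00). End point (last G1): the path returns to the start — closed.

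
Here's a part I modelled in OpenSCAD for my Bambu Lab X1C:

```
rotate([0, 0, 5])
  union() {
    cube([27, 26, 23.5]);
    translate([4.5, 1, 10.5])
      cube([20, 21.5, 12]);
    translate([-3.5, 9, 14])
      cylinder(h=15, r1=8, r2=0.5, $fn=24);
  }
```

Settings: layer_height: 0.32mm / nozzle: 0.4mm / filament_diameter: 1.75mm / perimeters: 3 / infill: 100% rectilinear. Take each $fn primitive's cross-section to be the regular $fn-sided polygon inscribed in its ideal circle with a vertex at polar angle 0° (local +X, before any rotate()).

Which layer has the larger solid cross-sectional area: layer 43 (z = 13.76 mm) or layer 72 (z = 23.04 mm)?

Layer 43 (z = 13.76): the cube is present — its section is the full 27×26 rectangle (area 702.00 mm²); the cube at (4.5, 1) (footprint 20×21.5) is included at this height (area 430.00 mm²); the cone at (-3.5, 9) is absent (z outside [14, 29]); Combining (union): the 20×21.5 cube at (4.5, 1) lies entirely inside the 27×26 cube, so the union is just the 27×26 cube — area = 702.00 mm²; (rotated 5° about Z; rotation is an isometry so areas/perimeters/island counts are preserved). So its area = 702.00 mm². Layer 72 (z = 23.04): the 27×26 cube contributes its full rectangle (area 702.00 mm²); the cube at (4.5, 1) is not intersected at this z (z outside [10.5, 22.5]); the cone at (-3.5, 9) (r1=8→r2=0.5) has section circumradius 3.480 here — a regular 24-gon (area = (24/2)·3.480²·sin(360°/24) = 37.61 mm²); Taking the union: the 2 present regions are separate (no shared area or edge), so areas and boundary lengths simply add and each stays a separate island — area = 739.61 mm²; (rotated 5° about Z; rotation is an isometry so areas/perimeters/island counts are preserved). So its area = 739.61 mm². Layer 72 is larger (739.61 vs 702.00 mm²).

layer 72 (z = 23.04 mm)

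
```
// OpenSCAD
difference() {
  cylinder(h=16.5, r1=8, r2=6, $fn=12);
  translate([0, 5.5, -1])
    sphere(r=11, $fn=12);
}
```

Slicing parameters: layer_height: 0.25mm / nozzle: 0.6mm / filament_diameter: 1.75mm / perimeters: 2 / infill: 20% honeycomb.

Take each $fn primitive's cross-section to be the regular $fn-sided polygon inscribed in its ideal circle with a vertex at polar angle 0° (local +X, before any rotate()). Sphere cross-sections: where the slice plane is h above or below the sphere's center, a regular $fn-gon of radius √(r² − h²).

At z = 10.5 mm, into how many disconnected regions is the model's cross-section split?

At z = 10.5 mm: the cone (r1=8→r2=6) has section circumradius 6.727 here — a regular 12-gon; the sphere at (0, 5.5) is absent (|z−center|=11.500 > r=11); Subtracting the remaining from the first: none of the subtracted shapes is present at this height, so the cone is unchanged — 1 connected region. The result has 1 disconnected region.

1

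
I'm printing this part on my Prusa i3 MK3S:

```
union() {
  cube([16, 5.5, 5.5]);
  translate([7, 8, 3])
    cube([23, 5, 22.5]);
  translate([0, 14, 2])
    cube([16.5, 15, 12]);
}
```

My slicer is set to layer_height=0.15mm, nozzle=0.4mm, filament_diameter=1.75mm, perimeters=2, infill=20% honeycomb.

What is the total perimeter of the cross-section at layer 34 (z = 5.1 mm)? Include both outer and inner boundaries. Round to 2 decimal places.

162.00 mm

At z = 5.1 mm: the cube (footprint 16×5.5) is included at this height (perimeter 43.00 mm); the 23×5 cube at (7, 8) contributes its full rectangle (perimeter 56.00 mm); the cube at (0, 14) is present — its section is the full 16.5×15 rectangle (perimeter 63.00 mm); Combining (union): the 3 present regions are separate (no shared area or edge), so areas and boundary lengths simply add and each stays a separate island — boundary = 162.00 mm. Overall, the cross-section has 3 separate islands. Total boundary length (outer) = 162.00 mm.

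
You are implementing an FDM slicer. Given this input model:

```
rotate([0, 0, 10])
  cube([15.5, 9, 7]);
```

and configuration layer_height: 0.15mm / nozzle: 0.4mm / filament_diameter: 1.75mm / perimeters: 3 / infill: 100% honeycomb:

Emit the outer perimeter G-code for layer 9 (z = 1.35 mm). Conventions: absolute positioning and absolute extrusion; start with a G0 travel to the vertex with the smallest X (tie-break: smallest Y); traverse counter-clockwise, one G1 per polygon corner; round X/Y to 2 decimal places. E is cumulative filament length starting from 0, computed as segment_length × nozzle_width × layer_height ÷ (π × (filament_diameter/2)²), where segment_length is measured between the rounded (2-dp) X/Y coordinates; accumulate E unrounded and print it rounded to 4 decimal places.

At z = 1.35 mm: the 15.5×9 cube contributes its full rectangle; (whole slice rotated 10° about Z — lengths, areas and connectivity unchanged). The outline is a single polygon with 4 vertices. Extrusion per mm of travel: 0.4 × 0.15 / (π × 0.875²) = 0.024945. Accumulating E over each segment gives final E = 1.2219.

G0 X-1.56 Y8.86 Z1.35
G1 X0.00 Y0.00 E0.2244
G1 X15.26 Y2.69 E0.6109
G1 X13.70 Y11.55 E0.8354
G1 X-1.56 Y8.86 E1.2219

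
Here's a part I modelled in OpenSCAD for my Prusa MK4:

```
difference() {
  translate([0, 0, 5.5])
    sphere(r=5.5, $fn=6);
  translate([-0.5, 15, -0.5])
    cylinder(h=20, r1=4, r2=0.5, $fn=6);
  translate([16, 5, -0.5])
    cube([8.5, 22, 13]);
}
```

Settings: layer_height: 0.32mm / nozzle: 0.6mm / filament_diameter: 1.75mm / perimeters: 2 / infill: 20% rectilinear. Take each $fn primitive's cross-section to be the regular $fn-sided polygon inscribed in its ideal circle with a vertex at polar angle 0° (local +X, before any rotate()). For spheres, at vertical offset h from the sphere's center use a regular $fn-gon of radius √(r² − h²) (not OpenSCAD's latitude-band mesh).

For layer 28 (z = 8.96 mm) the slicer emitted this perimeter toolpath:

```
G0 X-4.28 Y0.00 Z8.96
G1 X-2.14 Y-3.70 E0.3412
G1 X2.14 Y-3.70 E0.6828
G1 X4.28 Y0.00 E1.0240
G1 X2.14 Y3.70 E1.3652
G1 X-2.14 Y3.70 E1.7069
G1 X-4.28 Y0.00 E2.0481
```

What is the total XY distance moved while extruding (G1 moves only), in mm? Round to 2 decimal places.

25.66 mm

Sum the Euclidean lengths of each G1 segment: total = 25.66 mm.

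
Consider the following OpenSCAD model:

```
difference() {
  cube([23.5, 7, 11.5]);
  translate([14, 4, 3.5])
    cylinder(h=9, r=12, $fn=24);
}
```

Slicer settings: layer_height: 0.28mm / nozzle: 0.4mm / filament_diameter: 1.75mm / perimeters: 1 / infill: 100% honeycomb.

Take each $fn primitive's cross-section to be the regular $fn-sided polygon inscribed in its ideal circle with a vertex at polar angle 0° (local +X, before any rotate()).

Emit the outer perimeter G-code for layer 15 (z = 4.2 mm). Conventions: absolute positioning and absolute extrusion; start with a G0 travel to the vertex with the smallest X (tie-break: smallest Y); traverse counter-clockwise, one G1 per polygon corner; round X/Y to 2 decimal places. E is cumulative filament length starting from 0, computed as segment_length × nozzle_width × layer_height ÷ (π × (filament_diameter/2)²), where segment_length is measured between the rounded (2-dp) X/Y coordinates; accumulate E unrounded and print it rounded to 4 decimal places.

At z = 4.2 mm: the 23.5×7 cube contributes its full rectangle; the r=12 cylinder at (14, 4) gives a regular 24-gon of circumradius 12 (constant along its height); Subtracting the remaining from the first: starting from the 23.5×7 cube, the r=12 cylinder at (14, 4) partially overlaps it — only the 148.74 mm² overlap (of its 447.24 mm²) is removed, clipping the outline — 1 connected region. The outline is a single polygon with 6 vertices. Extrusion per mm of travel: 0.4 × 0.28 / (π × 0.875²) = 0.046564. Accumulating E over each segment gives final E = 0.8985.

G0 X0.00 Y0.00 Z4.20
G1 X2.78 Y0.00 E0.1294
G1 X2.41 Y0.89 E0.1743
G1 X2.00 Y4.00 E0.3204
G1 X2.39 Y7.00 E0.4613
G1 X0.00 Y7.00 E0.5726
G1 X0.00 Y0.00 E0.8985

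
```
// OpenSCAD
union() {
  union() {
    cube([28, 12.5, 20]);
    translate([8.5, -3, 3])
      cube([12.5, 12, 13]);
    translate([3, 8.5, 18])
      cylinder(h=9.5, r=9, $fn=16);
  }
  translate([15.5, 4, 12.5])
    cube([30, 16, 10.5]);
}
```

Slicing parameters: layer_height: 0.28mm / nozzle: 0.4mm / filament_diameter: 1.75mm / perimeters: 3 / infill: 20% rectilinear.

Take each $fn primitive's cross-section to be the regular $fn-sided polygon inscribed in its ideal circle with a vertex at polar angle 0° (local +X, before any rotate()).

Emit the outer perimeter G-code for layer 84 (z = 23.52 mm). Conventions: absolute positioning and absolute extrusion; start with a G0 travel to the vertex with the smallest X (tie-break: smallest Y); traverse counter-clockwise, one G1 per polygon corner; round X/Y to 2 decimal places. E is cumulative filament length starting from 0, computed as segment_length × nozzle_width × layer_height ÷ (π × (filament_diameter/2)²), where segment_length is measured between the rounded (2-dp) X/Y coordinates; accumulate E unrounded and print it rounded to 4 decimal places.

G0 X-6.00 Y8.50 Z23.52
G1 X-5.31 Y5.06 E0.1634
G1 X-3.36 Y2.14 E0.3269
G1 X-0.44 Y0.19 E0.4904
G1 X3.00 Y-0.50 E0.6537
G1 X6.44 Y0.19 E0.8171
G1 X9.36 Y2.14 E0.9806
G1 X11.31 Y5.06 E1.1441
G1 X12.00 Y8.50 E1.3075
G1 X11.31 Y11.94 E1.4709
G1 X9.36 Y14.86 E1.6343
G1 X6.44 Y16.81 E1.7978
G1 X3.00 Y17.50 E1.9612
G1 X-0.44 Y16.81 E2.1246
G1 X-3.36 Y14.86 E2.2881
G1 X-5.31 Y11.94 E2.4516
G1 X-6.00 Y8.50 E2.6150

At z = 23.52 mm: the cube does not reach this height (z outside [0, 20]); the cube at (8.5, -3) is not intersected at this z (z outside [3, 16]); the r=9 cylinder at (3, 8.5) contributes a regular 16-gon of circumradius 9; Taking the union: only the r=9 cylinder at (3, 8.5) is present, so the union is just that shape — 1 connected region; the cube at (15.5, 4) does not reach this height (z outside [12.5, 23]); Merging all regions: only the result so far is present, so the union is just that shape — 1 connected region. The outline is a single polygon with 16 vertices. Extrusion per mm of travel: 0.4 × 0.28 / (π × 0.875²) = 0.046564. Accumulating E over each segment gives final E = 2.6150.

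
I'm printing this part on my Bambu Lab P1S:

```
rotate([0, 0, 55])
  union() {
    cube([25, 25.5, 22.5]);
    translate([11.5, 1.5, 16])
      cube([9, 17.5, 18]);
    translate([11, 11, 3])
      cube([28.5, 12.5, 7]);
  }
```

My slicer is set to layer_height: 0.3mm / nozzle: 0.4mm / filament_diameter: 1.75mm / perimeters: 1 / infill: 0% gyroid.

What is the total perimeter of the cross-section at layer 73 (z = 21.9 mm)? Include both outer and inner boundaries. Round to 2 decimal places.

101.00 mm

At z = 21.9 mm: the 25×25.5 cube contributes its full rectangle (perimeter 101.00 mm); the cube at (11.5, 1.5) (footprint 9×17.5) is included at this height (perimeter 53.00 mm); the cube at (11, 11) does not reach this height (z outside [3, 10]); Merging all regions: the 9×17.5 cube at (11.5, 1.5) lies entirely inside the 25×25.5 cube, so the union is just the 25×25.5 cube — boundary = 101.00 mm; (rotated 55° about Z; rotation is an isometry so areas/perimeters/island counts are preserved). Overall, the cross-section is a single solid region. Total boundary length (outer) = 101.00 mm.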